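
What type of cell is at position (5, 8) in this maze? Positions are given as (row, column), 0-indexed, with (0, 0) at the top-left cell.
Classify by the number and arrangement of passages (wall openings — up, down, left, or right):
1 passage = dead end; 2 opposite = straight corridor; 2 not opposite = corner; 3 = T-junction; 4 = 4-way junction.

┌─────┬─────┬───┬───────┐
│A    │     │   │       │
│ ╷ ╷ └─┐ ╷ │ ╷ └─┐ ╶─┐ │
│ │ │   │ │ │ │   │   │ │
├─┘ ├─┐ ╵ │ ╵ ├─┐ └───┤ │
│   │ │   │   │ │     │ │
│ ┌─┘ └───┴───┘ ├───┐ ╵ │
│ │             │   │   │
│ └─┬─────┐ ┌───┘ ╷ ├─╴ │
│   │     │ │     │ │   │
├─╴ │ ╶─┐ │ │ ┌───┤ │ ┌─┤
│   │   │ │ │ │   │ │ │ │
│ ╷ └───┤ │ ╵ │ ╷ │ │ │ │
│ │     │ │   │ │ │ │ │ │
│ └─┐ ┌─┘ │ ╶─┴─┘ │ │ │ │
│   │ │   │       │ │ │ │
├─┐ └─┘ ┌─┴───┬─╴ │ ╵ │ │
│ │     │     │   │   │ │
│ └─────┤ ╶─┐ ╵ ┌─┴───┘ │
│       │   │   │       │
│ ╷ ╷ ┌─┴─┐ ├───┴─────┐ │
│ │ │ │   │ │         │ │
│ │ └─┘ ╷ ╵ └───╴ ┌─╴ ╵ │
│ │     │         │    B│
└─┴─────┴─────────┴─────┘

Checking cell at (5, 8):
Number of passages: 2
Cell type: corner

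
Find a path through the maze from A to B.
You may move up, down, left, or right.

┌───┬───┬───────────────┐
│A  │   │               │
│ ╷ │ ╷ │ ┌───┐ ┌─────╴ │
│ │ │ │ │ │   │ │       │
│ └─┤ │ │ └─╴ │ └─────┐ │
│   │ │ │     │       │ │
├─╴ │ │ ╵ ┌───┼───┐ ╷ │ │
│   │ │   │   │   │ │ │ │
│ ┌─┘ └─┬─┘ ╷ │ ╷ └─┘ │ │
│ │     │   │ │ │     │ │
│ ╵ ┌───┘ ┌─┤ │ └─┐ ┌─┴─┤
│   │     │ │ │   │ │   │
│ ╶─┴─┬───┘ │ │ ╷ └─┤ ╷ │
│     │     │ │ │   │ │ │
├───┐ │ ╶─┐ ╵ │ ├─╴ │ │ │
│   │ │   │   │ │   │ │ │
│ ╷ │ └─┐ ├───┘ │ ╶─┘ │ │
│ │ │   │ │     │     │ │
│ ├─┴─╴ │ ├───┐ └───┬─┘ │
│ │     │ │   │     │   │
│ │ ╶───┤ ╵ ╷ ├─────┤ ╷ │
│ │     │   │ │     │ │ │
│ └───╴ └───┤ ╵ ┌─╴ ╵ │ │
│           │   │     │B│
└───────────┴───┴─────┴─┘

Finding the shortest path through the maze:
Path length: 56 steps
Directions: down → down → right → down → left → down → down → right → up → right → up → up → up → up → right → down → down → down → right → up → up → up → right → right → right → down → down → right → right → right → down → down → left → left → up → left → down → down → right → down → right → down → left → down → right → right → up → up → up → right → down → down → down → down → down → down

Solution:

┌───┬───┬───────────────┐
│A  │↱ ↓│↱ → → ↓        │
│ ╷ │ ╷ │ ┌───┐ ┌─────╴ │
│↓│ │↑│↓│↑│   │↓│       │
│ └─┤ │ │ └─╴ │ └─────┐ │
│↳ ↓│↑│↓│↑    │↳ → → ↓│ │
├─╴ │ │ ╵ ┌───┼───┐ ╷ │ │
│↓ ↲│↑│↳ ↑│   │↓ ↰│ │↓│ │
│ ┌─┘ └─┬─┘ ╷ │ ╷ └─┘ │ │
│↓│↱ ↑  │   │ │↓│↑ ← ↲│ │
│ ╵ ┌───┘ ┌─┤ │ └─┐ ┌─┴─┤
│↳ ↑│     │ │ │↳ ↓│ │↱ ↓│
│ ╶─┴─┬───┘ │ │ ╷ └─┤ ╷ │
│     │     │ │ │↳ ↓│↑│↓│
├───┐ │ ╶─┐ ╵ │ ├─╴ │ │ │
│   │ │   │   │ │↓ ↲│↑│↓│
│ ╷ │ └─┐ ├───┘ │ ╶─┘ │ │
│ │ │   │ │     │↳ → ↑│↓│
│ ├─┴─╴ │ ├───┐ └───┬─┘ │
│ │     │ │   │     │  ↓│
│ │ ╶───┤ ╵ ╷ ├─────┤ ╷ │
│ │     │   │ │     │ │↓│
│ └───╴ └───┤ ╵ ┌─╴ ╵ │ │
│           │   │     │B│
└───────────┴───┴─────┴─┘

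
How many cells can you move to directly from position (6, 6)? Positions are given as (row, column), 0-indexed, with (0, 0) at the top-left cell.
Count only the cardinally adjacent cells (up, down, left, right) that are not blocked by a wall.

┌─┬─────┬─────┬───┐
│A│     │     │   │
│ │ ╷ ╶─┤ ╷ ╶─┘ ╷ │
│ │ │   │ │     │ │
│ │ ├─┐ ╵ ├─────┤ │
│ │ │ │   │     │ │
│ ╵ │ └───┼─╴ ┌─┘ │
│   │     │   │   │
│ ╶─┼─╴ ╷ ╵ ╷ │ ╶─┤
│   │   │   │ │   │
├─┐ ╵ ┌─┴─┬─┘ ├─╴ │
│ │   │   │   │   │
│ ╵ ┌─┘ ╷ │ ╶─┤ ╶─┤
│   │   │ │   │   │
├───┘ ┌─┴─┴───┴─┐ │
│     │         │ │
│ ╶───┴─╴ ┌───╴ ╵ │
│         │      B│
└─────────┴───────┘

Checking passable neighbors of (6, 6):
Neighbors: (6, 5)
Count: 1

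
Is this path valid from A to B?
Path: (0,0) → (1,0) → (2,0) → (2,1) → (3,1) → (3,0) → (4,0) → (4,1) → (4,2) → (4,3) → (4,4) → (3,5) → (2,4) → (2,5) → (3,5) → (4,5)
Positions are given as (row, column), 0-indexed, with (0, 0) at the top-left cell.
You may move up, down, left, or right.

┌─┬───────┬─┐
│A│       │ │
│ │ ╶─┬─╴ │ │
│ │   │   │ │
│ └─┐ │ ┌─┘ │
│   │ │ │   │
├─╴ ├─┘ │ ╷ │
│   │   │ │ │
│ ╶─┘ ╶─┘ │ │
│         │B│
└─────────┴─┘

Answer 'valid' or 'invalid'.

Checking path validity:
Result: Invalid move at step 11: cannot move from (4, 4) to (3, 5).

invalid

Correct solution:

┌─┬───────┬─┐
│A│       │ │
│ │ ╶─┬─╴ │ │
│↓│   │   │ │
│ └─┐ │ ┌─┘ │
│↳ ↓│ │ │↱ ↓│
├─╴ ├─┘ │ ╷ │
│↓ ↲│   │↑│↓│
│ ╶─┘ ╶─┘ │ │
│↳ → → → ↑│B│
└─────────┴─┘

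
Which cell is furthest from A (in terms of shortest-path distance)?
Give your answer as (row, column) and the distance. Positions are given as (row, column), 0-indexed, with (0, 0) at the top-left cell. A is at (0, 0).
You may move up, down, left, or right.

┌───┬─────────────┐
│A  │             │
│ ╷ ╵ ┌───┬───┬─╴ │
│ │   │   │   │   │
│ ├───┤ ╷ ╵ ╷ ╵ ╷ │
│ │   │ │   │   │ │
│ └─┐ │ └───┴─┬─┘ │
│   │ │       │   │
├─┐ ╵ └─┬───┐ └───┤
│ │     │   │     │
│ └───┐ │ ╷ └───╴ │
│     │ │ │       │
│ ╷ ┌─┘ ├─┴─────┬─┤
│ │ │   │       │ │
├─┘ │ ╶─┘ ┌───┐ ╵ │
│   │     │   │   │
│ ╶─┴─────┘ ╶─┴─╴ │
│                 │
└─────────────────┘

Computing BFS distances from A to all cells:
Furthest cell: (5, 4)
Distance: 35 steps

Path from A to the furthest cell:

┌───┬─────────────┐
│A ↓│↱ → → → → → ↓│
│ ╷ ╵ ┌───┬───┬─╴ │
│ │↳ ↑│↓ ↰│↓ ↰│↓ ↲│
│ ├───┤ ╷ ╵ ╷ ╵ ╷ │
│ │   │↓│↑ ↲│↑ ↲│ │
│ └─┐ │ └───┴─┬─┘ │
│   │ │↳ → → ↓│   │
├─┐ ╵ └─┬───┐ └───┤
│ │     │↓ ↰│↳ → ↓│
│ └───┐ │ ╷ └───╴ │
│     │ │B│↑ ← ← ↲│
│ ╷ ┌─┘ ├─┴─────┬─┤
│ │ │   │       │ │
├─┘ │ ╶─┘ ┌───┐ ╵ │
│   │     │   │   │
│ ╶─┴─────┘ ╶─┴─╴ │
│                 │
└─────────────────┘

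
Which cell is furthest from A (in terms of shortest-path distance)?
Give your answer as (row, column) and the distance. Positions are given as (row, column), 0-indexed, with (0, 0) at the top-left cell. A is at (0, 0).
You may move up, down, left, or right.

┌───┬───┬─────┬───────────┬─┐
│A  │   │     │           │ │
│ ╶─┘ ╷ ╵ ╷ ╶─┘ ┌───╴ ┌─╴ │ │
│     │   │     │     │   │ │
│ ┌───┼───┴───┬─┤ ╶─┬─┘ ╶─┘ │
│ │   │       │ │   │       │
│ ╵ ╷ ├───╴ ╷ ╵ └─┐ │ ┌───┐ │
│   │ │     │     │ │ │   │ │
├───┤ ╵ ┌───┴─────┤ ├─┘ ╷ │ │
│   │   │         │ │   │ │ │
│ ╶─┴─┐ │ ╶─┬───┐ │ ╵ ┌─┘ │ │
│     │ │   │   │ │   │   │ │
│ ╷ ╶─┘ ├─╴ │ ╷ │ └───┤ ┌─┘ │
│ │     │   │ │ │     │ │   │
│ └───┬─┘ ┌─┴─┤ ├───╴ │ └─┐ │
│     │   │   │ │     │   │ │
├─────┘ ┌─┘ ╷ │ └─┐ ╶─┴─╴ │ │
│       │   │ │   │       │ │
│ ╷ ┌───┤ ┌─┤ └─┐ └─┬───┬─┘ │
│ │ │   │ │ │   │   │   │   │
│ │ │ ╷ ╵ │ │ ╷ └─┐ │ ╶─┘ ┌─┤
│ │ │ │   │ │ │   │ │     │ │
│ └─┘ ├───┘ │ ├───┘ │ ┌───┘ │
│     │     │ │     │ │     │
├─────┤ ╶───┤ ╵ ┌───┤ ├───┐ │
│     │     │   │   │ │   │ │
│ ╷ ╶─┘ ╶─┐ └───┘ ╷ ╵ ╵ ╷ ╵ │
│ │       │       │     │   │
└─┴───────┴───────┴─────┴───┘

Computing BFS distances from A to all cells:
Furthest cell: (6, 6)
Distance: 94 steps

Path from A to the furthest cell:

┌───┬───┬─────┬───────────┬─┐
│A  │↱ ↓│↱ ↓  │↱ → → ↓    │ │
│ ╶─┘ ╷ ╵ ╷ ╶─┘ ┌───╴ ┌─╴ │ │
│↳ → ↑│↳ ↑│↳ → ↑│↓ ← ↲│   │ │
│ ┌───┼───┴───┬─┤ ╶─┬─┘ ╶─┘ │
│ │   │       │ │↳ ↓│       │
│ ╵ ╷ ├───╴ ╷ ╵ └─┐ │ ┌───┐ │
│   │ │     │     │↓│ │↱ ↓│ │
├───┤ ╵ ┌───┴─────┤ ├─┘ ╷ │ │
│   │   │↓ ← ← ← ↰│↓│↱ ↑│↓│ │
│ ╶─┴─┐ │ ╶─┬───┐ │ ╵ ┌─┘ │ │
│     │ │↳ ↓│↓ ↰│↑│↳ ↑│↓ ↲│ │
│ ╷ ╶─┘ ├─╴ │ ╷ │ └───┤ ┌─┘ │
│ │     │↓ ↲│B│↑│↑ ← ↰│↓│   │
│ └───┬─┘ ┌─┴─┤ ├───╴ │ └─┐ │
│     │↓ ↲│↱ ↓│↑│  ↱ ↑│↳ ↓│ │
├─────┘ ┌─┘ ╷ │ └─┐ ╶─┴─╴ │ │
│↓ ← ← ↲│↱ ↑│↓│↑ ↰│↑ ← ← ↲│ │
│ ╷ ┌───┤ ┌─┤ └─┐ └─┬───┬─┘ │
│↓│ │↱ ↓│↑│ │↓  │↑ ↰│   │   │
│ │ │ ╷ ╵ │ │ ╷ └─┐ │ ╶─┘ ┌─┤
│↓│ │↑│↳ ↑│ │↓│   │↑│     │ │
│ └─┘ ├───┘ │ ├───┘ │ ┌───┘ │
│↳ → ↑│     │↓│↱ → ↑│ │     │
├─────┤ ╶───┤ ╵ ┌───┤ ├───┐ │
│     │     │↳ ↑│   │ │   │ │
│ ╷ ╶─┘ ╶─┐ └───┘ ╷ ╵ ╵ ╷ ╵ │
│ │       │       │     │   │
└─┴───────┴───────┴─────┴───┘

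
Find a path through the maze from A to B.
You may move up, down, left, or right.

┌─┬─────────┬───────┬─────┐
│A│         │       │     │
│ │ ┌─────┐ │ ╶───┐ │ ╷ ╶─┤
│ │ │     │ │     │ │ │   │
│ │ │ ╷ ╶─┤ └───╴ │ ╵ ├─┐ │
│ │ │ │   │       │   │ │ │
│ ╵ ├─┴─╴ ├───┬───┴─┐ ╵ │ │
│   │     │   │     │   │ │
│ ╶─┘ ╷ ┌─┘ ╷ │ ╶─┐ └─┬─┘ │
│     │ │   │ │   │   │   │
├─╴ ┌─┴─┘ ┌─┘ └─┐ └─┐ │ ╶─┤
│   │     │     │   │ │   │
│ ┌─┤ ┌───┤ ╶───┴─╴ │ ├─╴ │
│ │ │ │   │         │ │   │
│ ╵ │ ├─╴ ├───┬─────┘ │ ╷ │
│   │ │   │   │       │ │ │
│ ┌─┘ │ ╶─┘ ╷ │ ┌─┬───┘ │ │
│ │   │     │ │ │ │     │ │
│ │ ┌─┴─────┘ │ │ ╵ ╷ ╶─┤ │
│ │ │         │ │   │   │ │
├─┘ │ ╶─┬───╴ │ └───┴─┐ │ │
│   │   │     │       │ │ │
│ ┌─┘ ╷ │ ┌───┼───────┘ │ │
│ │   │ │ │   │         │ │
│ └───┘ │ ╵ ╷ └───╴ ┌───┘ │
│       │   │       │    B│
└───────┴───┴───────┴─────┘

Finding the shortest path through the maze:
Path length: 44 steps
Directions: down → down → down → right → up → up → up → right → right → right → right → down → down → right → right → right → up → left → left → up → right → right → right → down → down → right → up → up → right → down → right → down → down → down → left → down → right → down → down → down → down → down → down → down

Solution:

┌─┬─────────┬───────┬─────┐
│A│↱ → → → ↓│↱ → → ↓│↱ ↓  │
│ │ ┌─────┐ │ ╶───┐ │ ╷ ╶─┤
│↓│↑│     │↓│↑ ← ↰│↓│↑│↳ ↓│
│ │ │ ╷ ╶─┤ └───╴ │ ╵ ├─┐ │
│↓│↑│ │   │↳ → → ↑│↳ ↑│ │↓│
│ ╵ ├─┴─╴ ├───┬───┴─┐ ╵ │ │
│↳ ↑│     │   │     │   │↓│
│ ╶─┘ ╷ ┌─┘ ╷ │ ╶─┐ └─┬─┘ │
│     │ │   │ │   │   │↓ ↲│
├─╴ ┌─┴─┘ ┌─┘ └─┐ └─┐ │ ╶─┤
│   │     │     │   │ │↳ ↓│
│ ┌─┤ ┌───┤ ╶───┴─╴ │ ├─╴ │
│ │ │ │   │         │ │  ↓│
│ ╵ │ ├─╴ ├───┬─────┘ │ ╷ │
│   │ │   │   │       │ │↓│
│ ┌─┘ │ ╶─┘ ╷ │ ┌─┬───┘ │ │
│ │   │     │ │ │ │     │↓│
│ │ ┌─┴─────┘ │ │ ╵ ╷ ╶─┤ │
│ │ │         │ │   │   │↓│
├─┘ │ ╶─┬───╴ │ └───┴─┐ │ │
│   │   │     │       │ │↓│
│ ┌─┘ ╷ │ ┌───┼───────┘ │ │
│ │   │ │ │   │         │↓│
│ └───┘ │ ╵ ╷ └───╴ ┌───┘ │
│       │   │       │    B│
└───────┴───┴───────┴─────┘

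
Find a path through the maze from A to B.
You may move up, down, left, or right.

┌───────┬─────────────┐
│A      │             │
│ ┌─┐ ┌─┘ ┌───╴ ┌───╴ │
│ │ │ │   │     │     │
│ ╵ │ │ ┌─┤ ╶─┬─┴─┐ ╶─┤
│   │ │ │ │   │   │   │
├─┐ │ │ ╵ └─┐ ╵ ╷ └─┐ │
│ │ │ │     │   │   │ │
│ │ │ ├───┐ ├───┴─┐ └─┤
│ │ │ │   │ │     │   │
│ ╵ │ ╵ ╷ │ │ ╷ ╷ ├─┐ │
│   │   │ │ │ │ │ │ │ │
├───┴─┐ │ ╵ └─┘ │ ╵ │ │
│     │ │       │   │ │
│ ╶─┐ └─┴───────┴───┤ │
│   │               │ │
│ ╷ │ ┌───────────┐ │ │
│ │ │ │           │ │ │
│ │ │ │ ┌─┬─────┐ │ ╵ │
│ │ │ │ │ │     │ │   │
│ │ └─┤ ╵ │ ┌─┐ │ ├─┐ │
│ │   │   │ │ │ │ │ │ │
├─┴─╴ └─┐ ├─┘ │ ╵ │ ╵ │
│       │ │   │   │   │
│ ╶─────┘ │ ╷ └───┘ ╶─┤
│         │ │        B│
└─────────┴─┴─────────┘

Finding the shortest path through the maze:
Path length: 48 steps
Directions: right → right → down → down → down → down → down → right → up → right → down → down → right → up → up → up → left → left → up → up → right → up → right → right → right → down → left → left → down → right → down → right → up → right → down → right → down → right → down → down → down → down → down → down → down → left → down → right

Solution:

┌───────┬─────────────┐
│A → ↓  │↱ → → ↓      │
│ ┌─┐ ┌─┘ ┌───╴ ┌───╴ │
│ │ │↓│↱ ↑│↓ ← ↲│     │
│ ╵ │ │ ┌─┤ ╶─┬─┴─┐ ╶─┤
│   │↓│↑│ │↳ ↓│↱ ↓│   │
├─┐ │ │ ╵ └─┐ ╵ ╷ └─┐ │
│ │ │↓│↑ ← ↰│↳ ↑│↳ ↓│ │
│ │ │ ├───┐ ├───┴─┐ └─┤
│ │ │↓│↱ ↓│↑│     │↳ ↓│
│ ╵ │ ╵ ╷ │ │ ╷ ╷ ├─┐ │
│   │↳ ↑│↓│↑│ │ │ │ │↓│
├───┴─┐ │ ╵ └─┘ │ ╵ │ │
│     │ │↳ ↑    │   │↓│
│ ╶─┐ └─┴───────┴───┤ │
│   │               │↓│
│ ╷ │ ┌───────────┐ │ │
│ │ │ │           │ │↓│
│ │ │ │ ┌─┬─────┐ │ ╵ │
│ │ │ │ │ │     │ │  ↓│
│ │ └─┤ ╵ │ ┌─┐ │ ├─┐ │
│ │   │   │ │ │ │ │ │↓│
├─┴─╴ └─┐ ├─┘ │ ╵ │ ╵ │
│       │ │   │   │↓ ↲│
│ ╶─────┘ │ ╷ └───┘ ╶─┤
│         │ │      ↳ B│
└─────────┴─┴─────────┘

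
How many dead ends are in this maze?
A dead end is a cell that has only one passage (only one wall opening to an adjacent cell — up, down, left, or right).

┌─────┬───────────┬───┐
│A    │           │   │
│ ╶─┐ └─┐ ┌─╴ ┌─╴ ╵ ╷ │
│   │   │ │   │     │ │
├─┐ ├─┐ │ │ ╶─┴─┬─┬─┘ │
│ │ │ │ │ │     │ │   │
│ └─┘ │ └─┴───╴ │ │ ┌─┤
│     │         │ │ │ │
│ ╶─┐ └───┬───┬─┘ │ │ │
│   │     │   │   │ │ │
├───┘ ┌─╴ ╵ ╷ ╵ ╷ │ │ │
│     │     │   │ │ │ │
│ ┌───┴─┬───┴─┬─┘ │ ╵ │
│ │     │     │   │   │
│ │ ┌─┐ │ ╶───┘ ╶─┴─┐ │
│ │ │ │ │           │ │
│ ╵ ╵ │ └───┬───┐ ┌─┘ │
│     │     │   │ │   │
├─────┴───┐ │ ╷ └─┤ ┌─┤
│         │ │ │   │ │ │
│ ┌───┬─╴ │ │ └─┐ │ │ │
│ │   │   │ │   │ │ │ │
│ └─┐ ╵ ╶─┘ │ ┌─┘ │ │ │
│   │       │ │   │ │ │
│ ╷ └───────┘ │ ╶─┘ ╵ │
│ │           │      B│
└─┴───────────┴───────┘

Checking each cell for number of passages:

Dead ends found at positions:
  (0, 3)
  (1, 7)
  (2, 0)
  (2, 1)
  (2, 2)
  (2, 4)
  (2, 8)
  (3, 10)
  (4, 1)
  (5, 3)
  (6, 6)
  (7, 2)
  (7, 9)
  (8, 8)
  (9, 10)
  (10, 1)
  (10, 7)
  (12, 0)
Total dead ends: 18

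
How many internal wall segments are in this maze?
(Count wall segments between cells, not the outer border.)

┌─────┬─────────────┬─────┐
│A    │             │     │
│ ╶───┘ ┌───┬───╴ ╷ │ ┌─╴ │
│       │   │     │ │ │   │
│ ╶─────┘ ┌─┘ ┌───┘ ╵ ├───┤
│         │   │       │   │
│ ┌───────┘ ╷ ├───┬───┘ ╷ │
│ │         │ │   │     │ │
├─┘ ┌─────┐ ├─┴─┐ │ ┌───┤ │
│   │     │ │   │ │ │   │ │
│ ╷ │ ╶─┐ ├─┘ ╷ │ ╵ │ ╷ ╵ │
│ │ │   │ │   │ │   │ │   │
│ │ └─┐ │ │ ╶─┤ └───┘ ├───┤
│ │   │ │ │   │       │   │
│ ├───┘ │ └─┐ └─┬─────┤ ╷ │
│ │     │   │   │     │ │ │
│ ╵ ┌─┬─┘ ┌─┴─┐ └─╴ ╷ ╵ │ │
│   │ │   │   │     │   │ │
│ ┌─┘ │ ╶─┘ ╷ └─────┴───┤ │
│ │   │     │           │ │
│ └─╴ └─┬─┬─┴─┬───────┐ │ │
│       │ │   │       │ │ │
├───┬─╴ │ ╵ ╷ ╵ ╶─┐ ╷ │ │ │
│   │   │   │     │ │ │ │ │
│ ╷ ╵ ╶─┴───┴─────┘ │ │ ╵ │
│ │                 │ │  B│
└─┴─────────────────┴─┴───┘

Counting internal wall segments:
Total internal walls: 144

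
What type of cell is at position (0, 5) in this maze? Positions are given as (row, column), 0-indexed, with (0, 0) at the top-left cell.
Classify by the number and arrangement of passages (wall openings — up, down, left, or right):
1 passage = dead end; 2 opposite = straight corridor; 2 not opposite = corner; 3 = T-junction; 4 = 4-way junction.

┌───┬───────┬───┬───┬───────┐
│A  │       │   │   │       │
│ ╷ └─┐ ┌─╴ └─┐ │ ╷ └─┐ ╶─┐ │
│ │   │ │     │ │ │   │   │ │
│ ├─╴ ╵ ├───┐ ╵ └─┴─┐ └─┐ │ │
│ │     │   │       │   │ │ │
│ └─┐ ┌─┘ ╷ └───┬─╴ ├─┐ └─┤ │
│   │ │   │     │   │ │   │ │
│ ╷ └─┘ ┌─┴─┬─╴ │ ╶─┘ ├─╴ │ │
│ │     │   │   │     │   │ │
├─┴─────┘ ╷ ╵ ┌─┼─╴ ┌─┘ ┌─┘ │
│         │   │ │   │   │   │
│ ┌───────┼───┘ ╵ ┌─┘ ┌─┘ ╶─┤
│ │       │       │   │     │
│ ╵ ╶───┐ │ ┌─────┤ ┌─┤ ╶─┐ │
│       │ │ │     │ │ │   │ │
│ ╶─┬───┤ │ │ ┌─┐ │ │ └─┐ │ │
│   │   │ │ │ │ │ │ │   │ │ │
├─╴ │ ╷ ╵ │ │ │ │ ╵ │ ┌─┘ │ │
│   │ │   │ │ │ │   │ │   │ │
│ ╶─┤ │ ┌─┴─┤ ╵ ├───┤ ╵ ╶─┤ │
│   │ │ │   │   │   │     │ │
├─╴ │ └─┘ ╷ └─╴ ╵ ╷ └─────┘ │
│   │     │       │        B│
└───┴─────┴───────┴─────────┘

Checking cell at (0, 5):
Number of passages: 2
Cell type: corner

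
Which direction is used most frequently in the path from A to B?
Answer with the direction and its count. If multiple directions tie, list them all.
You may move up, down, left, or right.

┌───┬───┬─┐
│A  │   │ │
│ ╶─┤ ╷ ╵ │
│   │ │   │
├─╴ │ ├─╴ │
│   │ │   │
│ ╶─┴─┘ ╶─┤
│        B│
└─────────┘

Directions: down, right, down, left, down, right, right, right, right
Counts: {'down': 3, 'right': 5, 'left': 1}
Most common: right (5 times)

Solution:

┌───┬───┬─┐
│A  │   │ │
│ ╶─┤ ╷ ╵ │
│↳ ↓│ │   │
├─╴ │ ├─╴ │
│↓ ↲│ │   │
│ ╶─┴─┘ ╶─┤
│↳ → → → B│
└─────────┘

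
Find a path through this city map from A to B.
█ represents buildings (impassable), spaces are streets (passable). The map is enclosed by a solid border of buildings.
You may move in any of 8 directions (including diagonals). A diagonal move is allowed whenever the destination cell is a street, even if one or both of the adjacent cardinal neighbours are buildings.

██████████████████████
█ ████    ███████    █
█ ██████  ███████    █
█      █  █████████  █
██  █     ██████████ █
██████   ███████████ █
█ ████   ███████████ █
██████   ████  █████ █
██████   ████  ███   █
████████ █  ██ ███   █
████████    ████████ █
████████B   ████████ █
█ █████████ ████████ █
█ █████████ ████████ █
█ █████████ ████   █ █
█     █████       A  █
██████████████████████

Finding the shortest path from A to B:
Movement: 8-directional
Path length: 12 steps
Directions: left → left → left → left → left → left → up-left → up → up → up-left → left → left

Solution:

██████████████████████
█ ████    ███████    █
█ ██████  ███████    █
█      █  █████████  █
██  █     ██████████ █
██████   ███████████ █
█ ████   ███████████ █
██████   ████  █████ █
██████   ████  ███   █
████████ █  ██ ███   █
████████    ████████ █
████████B←← ████████ █
█ █████████↖████████ █
█ █████████↑████████ █
█ █████████↑████   █ █
█     █████ ↖←←←←←A  █
██████████████████████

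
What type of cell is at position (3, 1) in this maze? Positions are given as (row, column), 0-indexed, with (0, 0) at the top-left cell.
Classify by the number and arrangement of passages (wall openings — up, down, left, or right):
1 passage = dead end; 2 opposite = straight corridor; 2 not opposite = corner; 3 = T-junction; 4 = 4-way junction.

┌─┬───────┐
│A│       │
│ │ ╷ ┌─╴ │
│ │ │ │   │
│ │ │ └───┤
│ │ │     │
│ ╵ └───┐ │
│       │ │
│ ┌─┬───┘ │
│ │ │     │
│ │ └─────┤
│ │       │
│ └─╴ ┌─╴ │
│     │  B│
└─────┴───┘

Checking cell at (3, 1):
Number of passages: 3
Cell type: T-junction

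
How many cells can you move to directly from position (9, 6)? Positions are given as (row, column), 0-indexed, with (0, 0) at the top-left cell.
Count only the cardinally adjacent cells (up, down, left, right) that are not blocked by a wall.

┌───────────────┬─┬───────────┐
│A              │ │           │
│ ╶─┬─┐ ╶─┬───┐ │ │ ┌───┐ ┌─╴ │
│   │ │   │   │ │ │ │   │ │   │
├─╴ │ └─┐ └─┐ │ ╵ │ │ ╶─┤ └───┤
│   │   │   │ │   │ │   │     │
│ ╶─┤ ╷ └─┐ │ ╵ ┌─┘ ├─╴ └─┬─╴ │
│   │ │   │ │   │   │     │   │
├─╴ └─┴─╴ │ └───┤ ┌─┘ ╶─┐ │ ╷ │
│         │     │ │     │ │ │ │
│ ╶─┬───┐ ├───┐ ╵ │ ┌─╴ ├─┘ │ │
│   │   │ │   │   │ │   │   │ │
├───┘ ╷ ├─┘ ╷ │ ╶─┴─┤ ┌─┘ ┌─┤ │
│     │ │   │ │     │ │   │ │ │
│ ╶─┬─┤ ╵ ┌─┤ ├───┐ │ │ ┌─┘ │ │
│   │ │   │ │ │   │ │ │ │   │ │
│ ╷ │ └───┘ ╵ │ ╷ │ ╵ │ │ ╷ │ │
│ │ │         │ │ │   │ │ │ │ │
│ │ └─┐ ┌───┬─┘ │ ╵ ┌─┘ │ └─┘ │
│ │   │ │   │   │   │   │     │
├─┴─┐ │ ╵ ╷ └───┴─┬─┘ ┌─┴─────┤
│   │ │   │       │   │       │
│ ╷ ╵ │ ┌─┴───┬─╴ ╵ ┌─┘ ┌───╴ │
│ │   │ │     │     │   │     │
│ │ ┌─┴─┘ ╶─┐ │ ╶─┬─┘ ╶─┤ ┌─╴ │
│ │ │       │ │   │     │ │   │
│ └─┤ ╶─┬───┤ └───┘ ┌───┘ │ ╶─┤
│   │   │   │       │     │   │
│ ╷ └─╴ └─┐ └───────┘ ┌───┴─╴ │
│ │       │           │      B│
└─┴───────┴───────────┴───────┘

Checking passable neighbors of (9, 6):
Neighbors: (9, 7)
Count: 1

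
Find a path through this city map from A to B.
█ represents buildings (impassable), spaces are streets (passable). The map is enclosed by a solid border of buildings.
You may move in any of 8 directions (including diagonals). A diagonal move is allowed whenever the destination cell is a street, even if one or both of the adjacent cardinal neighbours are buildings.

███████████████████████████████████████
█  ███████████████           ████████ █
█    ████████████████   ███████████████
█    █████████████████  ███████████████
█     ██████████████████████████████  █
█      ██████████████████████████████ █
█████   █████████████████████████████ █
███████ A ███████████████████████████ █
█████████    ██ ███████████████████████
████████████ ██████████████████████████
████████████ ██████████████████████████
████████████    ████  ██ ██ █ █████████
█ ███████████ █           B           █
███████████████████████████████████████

Finding the shortest path from A to B:
Movement: 8-directional
Path length: 19 steps
Directions: right → down-right → right → down-right → down → down-right → right → right → down-right → right → right → right → right → right → right → right → right → right → right

Solution:

███████████████████████████████████████
█  ███████████████           ████████ █
█    ████████████████   ███████████████
█    █████████████████  ███████████████
█     ██████████████████████████████  █
█      ██████████████████████████████ █
█████   █████████████████████████████ █
███████ A↘███████████████████████████ █
█████████ →↘ ██ ███████████████████████
████████████↓██████████████████████████
████████████↘██████████████████████████
████████████ →→↘████  ██ ██ █ █████████
█ ███████████ █ →→→→→→→→→→B           █
███████████████████████████████████████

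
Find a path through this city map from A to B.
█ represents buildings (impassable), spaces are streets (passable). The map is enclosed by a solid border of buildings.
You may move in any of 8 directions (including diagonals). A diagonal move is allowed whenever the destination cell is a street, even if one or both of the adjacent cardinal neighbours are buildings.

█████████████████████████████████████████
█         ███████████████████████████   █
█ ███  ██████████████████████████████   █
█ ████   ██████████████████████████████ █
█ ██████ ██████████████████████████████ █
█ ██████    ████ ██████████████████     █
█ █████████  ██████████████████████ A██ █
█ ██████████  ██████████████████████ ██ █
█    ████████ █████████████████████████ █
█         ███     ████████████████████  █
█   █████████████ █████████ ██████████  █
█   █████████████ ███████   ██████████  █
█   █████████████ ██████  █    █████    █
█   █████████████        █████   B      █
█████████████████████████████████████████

Finding the shortest path from A to B:
Movement: 8-directional
Path length: 13 steps
Directions: up-right → right → down-right → down → down → down → down → down-left → down-left → left → down-left → left → left

Solution:

█████████████████████████████████████████
█         ███████████████████████████   █
█ ███  ██████████████████████████████   █
█ ████   ██████████████████████████████ █
█ ██████ ██████████████████████████████ █
█ ██████    ████ ██████████████████  →↘ █
█ █████████  ██████████████████████ A██↓█
█ ██████████  ██████████████████████ ██↓█
█    ████████ █████████████████████████↓█
█         ███     ████████████████████ ↓█
█   █████████████ █████████ ██████████ ↙█
█   █████████████ ███████   ██████████↙ █
█   █████████████ ██████  █    █████↙←  █
█   █████████████        █████   B←←    █
█████████████████████████████████████████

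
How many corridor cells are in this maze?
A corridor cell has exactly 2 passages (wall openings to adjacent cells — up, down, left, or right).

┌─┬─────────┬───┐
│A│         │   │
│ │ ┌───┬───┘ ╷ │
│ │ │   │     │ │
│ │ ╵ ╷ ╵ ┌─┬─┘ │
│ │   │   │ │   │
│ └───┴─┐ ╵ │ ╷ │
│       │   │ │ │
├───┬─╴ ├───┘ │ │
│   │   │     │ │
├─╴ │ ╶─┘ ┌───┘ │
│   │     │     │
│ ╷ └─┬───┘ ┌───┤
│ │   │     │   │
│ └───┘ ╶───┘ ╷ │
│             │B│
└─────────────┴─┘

Counting cells with exactly 2 passages:
Total corridor cells: 54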